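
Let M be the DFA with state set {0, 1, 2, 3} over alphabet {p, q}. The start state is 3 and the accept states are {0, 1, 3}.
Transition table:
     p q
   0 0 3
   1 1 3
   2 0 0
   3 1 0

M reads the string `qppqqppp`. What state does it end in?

3 --q--> 0
0 --p--> 0
0 --p--> 0
0 --q--> 3
3 --q--> 0
0 --p--> 0
0 --p--> 0
0 --p--> 0

0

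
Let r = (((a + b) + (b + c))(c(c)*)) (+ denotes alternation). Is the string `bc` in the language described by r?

yes

Split as b·c: ((a+b)+(b+c)) matches b and (c(c)*) matches c.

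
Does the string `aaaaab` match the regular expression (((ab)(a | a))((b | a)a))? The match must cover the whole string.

no

No split of aaaaab into u·v has ((ab)(a|a)) matching u and ((b|a)a) matching v.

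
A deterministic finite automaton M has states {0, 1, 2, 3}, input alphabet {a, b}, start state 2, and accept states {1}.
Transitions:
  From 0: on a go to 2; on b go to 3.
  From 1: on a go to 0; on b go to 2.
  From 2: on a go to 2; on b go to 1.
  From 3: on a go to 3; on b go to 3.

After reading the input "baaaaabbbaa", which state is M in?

2

2 --b--> 1
1 --a--> 0
0 --a--> 2
2 --a--> 2
2 --a--> 2
2 --a--> 2
2 --b--> 1
1 --b--> 2
2 --b--> 1
1 --a--> 0
0 --a--> 2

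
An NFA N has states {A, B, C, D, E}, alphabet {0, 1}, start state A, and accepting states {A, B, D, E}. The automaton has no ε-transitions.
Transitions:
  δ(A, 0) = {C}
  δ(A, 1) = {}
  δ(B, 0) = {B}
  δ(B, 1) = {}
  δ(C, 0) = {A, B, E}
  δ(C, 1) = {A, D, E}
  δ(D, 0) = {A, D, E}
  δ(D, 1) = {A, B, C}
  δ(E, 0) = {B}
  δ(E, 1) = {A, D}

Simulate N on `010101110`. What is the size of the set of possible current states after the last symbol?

5

Start: {A}
read 0: {C}
read 1: {A, D, E}
read 0: {A, B, C, D, E}
read 1: {A, B, C, D, E}
read 0: {A, B, C, D, E}
read 1: {A, B, C, D, E}
read 1: {A, B, C, D, E}
read 1: {A, B, C, D, E}
read 0: {A, B, C, D, E}
Final reachable set {A, B, C, D, E} has 5 states.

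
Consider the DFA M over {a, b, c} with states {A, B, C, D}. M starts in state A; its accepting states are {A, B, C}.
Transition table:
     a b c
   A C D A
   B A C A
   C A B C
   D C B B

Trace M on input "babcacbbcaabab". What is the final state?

D

A --b--> D
D --a--> C
C --b--> B
B --c--> A
A --a--> C
C --c--> C
C --b--> B
B --b--> C
C --c--> C
C --a--> A
A --a--> C
C --b--> B
B --a--> A
A --b--> D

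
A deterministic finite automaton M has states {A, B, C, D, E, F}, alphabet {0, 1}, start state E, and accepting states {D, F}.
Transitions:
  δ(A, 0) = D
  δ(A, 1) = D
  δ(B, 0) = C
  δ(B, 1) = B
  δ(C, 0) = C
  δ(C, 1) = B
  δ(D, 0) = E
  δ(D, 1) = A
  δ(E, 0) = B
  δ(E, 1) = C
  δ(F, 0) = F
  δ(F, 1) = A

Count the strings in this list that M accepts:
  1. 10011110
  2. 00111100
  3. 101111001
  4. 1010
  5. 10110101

10011110: rejected
00111100: rejected
101111001: rejected
1010: rejected
10110101: rejected

0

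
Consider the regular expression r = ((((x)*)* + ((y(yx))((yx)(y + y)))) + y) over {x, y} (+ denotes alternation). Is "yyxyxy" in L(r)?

The left alternative (((x)*)*+((y(yx))((yx)(y+y)))) matches yyxyxy.

yes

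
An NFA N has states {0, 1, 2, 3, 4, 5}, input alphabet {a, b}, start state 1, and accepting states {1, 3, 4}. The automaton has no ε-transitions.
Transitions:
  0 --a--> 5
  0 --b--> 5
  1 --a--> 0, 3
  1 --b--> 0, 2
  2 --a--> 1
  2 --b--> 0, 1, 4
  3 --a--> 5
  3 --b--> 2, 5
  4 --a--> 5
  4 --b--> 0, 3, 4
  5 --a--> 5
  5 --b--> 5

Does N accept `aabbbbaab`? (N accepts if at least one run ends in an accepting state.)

rejected

Start: {1}
read a: {0, 3}
read a: {5}
read b: {5}
read b: {5}
read b: {5}
read b: {5}
read a: {5}
read a: {5}
read b: {5}
Reachable ∩ accepting = {} — empty.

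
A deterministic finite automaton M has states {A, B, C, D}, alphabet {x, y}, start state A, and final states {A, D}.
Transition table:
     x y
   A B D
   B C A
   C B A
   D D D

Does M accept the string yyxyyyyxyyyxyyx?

accepted

A --y--> D
D --y--> D
D --x--> D
D --y--> D
D --y--> D
D --y--> D
D --y--> D
D --x--> D
D --y--> D
D --y--> D
D --y--> D
D --x--> D
D --y--> D
D --y--> D
D --x--> D
End in state D, which is an accepting state.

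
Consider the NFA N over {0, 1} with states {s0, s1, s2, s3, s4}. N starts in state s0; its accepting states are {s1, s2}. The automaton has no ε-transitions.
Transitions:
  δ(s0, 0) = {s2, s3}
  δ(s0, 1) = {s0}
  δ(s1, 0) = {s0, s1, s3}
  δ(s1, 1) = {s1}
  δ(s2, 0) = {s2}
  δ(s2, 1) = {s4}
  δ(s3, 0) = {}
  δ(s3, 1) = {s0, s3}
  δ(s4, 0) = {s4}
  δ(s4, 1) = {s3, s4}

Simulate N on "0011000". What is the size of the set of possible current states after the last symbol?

Start: {s0}
read 0: {s2, s3}
read 0: {s2}
read 1: {s4}
read 1: {s3, s4}
read 0: {s4}
read 0: {s4}
read 0: {s4}
Final reachable set {s4} has 1 state.

1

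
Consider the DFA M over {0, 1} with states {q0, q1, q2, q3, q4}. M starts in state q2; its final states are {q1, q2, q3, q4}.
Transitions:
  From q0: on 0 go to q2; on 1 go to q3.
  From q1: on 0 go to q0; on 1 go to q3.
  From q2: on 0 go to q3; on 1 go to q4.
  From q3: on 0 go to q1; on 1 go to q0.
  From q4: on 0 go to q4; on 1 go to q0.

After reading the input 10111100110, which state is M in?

q2

q2 --1--> q4
q4 --0--> q4
q4 --1--> q0
q0 --1--> q3
q3 --1--> q0
q0 --1--> q3
q3 --0--> q1
q1 --0--> q0
q0 --1--> q3
q3 --1--> q0
q0 --0--> q2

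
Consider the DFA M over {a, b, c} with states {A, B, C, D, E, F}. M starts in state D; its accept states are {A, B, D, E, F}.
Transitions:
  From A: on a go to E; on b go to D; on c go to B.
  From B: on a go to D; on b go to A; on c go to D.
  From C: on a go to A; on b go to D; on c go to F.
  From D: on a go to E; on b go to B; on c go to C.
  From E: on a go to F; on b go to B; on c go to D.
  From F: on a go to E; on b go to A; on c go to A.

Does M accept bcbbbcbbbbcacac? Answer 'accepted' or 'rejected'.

rejected

D --b--> B
B --c--> D
D --b--> B
B --b--> A
A --b--> D
D --c--> C
C --b--> D
D --b--> B
B --b--> A
A --b--> D
D --c--> C
C --a--> A
A --c--> B
B --a--> D
D --c--> C
End in state C, which is not an accepting state.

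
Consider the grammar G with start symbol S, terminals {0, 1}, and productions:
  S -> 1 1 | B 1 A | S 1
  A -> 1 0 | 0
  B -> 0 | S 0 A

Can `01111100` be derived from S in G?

no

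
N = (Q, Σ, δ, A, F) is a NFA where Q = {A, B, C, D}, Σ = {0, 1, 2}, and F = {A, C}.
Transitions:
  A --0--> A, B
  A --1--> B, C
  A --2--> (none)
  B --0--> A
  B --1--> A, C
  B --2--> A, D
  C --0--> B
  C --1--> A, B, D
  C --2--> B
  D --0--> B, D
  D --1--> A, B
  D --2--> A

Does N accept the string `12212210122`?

accepted

Start: {A}
read 1: {B, C}
read 2: {A, B, D}
read 2: {A, D}
read 1: {A, B, C}
read 2: {A, B, D}
read 2: {A, D}
read 1: {A, B, C}
read 0: {A, B}
read 1: {A, B, C}
read 2: {A, B, D}
read 2: {A, D}
Reachable ∩ accepting = {A} — nonempty.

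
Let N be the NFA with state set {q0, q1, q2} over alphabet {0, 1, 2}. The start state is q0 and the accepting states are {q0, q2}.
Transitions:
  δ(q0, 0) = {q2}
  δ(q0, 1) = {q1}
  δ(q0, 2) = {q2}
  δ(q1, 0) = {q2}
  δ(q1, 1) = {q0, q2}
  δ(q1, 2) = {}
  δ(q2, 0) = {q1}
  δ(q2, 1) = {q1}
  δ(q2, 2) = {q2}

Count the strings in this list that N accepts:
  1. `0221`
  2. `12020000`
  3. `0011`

`0221`: rejected
`12020000`: rejected
`0011`: rejected

0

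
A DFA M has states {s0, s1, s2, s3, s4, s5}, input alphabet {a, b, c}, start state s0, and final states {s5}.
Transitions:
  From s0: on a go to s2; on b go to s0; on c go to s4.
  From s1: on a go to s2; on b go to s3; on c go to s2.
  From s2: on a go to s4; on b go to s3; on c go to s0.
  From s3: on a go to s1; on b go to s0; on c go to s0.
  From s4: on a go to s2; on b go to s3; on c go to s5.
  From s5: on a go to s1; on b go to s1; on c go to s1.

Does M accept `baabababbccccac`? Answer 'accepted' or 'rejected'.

accepted

s0 --b--> s0
s0 --a--> s2
s2 --a--> s4
s4 --b--> s3
s3 --a--> s1
s1 --b--> s3
s3 --a--> s1
s1 --b--> s3
s3 --b--> s0
s0 --c--> s4
s4 --c--> s5
s5 --c--> s1
s1 --c--> s2
s2 --a--> s4
s4 --c--> s5
End in state s5, which is an accepting state.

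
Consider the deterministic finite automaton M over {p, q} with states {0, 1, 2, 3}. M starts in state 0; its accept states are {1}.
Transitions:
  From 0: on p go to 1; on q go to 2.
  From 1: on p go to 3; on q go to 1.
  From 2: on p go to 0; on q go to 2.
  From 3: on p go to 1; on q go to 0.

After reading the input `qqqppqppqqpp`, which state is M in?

0 --q--> 2
2 --q--> 2
2 --q--> 2
2 --p--> 0
0 --p--> 1
1 --q--> 1
1 --p--> 3
3 --p--> 1
1 --q--> 1
1 --q--> 1
1 --p--> 3
3 --p--> 1

1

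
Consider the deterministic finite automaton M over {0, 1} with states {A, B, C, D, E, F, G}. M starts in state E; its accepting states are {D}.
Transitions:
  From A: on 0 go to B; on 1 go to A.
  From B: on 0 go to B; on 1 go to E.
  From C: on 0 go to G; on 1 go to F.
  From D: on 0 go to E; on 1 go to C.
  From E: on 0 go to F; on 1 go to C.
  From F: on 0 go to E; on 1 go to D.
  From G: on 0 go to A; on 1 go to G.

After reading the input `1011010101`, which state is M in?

D

E --1--> C
C --0--> G
G --1--> G
G --1--> G
G --0--> A
A --1--> A
A --0--> B
B --1--> E
E --0--> F
F --1--> D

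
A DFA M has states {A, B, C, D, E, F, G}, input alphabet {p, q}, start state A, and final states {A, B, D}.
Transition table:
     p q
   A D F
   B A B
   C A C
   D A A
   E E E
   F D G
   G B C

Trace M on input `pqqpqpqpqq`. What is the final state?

F

A --p--> D
D --q--> A
A --q--> F
F --p--> D
D --q--> A
A --p--> D
D --q--> A
A --p--> D
D --q--> A
A --q--> F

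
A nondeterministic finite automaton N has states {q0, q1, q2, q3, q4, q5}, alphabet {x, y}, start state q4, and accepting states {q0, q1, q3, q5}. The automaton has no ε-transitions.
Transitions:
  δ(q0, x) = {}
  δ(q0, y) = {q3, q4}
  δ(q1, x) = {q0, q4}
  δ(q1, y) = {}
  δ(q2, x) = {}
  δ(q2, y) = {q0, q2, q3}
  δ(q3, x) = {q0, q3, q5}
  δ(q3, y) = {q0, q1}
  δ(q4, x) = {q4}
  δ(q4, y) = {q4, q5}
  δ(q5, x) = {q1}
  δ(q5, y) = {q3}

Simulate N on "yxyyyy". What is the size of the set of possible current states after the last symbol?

Start: {q4}
read y: {q4, q5}
read x: {q1, q4}
read y: {q4, q5}
read y: {q3, q4, q5}
read y: {q0, q1, q3, q4, q5}
read y: {q0, q1, q3, q4, q5}
Final reachable set {q0, q1, q3, q4, q5} has 5 states.

5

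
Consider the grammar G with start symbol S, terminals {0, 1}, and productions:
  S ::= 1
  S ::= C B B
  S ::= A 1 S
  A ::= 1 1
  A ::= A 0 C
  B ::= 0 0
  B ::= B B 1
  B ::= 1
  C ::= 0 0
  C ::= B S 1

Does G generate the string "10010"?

no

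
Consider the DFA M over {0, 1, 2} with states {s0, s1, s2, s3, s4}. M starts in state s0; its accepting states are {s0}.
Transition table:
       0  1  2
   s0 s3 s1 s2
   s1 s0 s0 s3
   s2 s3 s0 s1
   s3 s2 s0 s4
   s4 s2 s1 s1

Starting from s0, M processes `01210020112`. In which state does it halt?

s2

s0 --0--> s3
s3 --1--> s0
s0 --2--> s2
s2 --1--> s0
s0 --0--> s3
s3 --0--> s2
s2 --2--> s1
s1 --0--> s0
s0 --1--> s1
s1 --1--> s0
s0 --2--> s2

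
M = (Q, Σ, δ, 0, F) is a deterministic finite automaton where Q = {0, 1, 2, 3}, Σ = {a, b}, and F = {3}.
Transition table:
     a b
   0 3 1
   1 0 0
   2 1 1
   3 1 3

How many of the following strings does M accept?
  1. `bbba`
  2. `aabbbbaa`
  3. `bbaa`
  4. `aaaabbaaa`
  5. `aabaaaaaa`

2

`bbba`: rejected
`aabbbbaa`: accepted
`bbaa`: rejected
`aaaabbaaa`: accepted
`aabaaaaaa`: rejected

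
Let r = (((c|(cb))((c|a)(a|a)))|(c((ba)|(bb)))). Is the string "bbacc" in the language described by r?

no

Neither ((c|(cb))((c|a)(a|a))) nor (c((ba)|(bb))) matches bbacc.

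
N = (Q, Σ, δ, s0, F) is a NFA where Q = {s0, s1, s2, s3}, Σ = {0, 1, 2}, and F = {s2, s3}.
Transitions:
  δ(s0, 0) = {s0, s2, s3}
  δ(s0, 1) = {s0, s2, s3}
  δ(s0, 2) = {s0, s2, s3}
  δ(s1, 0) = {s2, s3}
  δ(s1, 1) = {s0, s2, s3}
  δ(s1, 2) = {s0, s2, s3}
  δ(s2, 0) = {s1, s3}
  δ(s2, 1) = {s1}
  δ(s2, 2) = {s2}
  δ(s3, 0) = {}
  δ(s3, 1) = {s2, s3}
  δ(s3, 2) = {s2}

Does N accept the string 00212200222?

Start: {s0}
read 0: {s0, s2, s3}
read 0: {s0, s1, s2, s3}
read 2: {s0, s2, s3}
read 1: {s0, s1, s2, s3}
read 2: {s0, s2, s3}
read 2: {s0, s2, s3}
read 0: {s0, s1, s2, s3}
read 0: {s0, s1, s2, s3}
read 2: {s0, s2, s3}
read 2: {s0, s2, s3}
read 2: {s0, s2, s3}
Reachable ∩ accepting = {s2, s3} — nonempty.

accepted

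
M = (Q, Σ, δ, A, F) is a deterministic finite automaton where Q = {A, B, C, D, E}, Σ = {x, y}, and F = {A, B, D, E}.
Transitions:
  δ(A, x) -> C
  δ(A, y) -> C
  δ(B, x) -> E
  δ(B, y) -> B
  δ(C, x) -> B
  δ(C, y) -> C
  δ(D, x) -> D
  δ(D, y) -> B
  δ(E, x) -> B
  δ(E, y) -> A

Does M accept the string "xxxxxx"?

accepted

A --x--> C
C --x--> B
B --x--> E
E --x--> B
B --x--> E
E --x--> B
End in state B, which is an accepting state.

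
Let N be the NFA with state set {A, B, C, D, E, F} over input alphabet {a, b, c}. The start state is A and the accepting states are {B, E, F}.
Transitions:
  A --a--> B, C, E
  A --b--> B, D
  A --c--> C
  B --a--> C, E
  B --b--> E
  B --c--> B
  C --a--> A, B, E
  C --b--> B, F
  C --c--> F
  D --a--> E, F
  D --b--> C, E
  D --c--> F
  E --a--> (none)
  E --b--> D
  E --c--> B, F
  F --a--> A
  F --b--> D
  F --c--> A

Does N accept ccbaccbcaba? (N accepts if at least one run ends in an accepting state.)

Start: {A}
read c: {C}
read c: {F}
read b: {D}
read a: {E, F}
read c: {A, B, F}
read c: {A, B, C}
read b: {B, D, E, F}
read c: {A, B, F}
read a: {A, B, C, E}
read b: {B, D, E, F}
read a: {A, C, E, F}
Reachable ∩ accepting = {E, F} — nonempty.

accepted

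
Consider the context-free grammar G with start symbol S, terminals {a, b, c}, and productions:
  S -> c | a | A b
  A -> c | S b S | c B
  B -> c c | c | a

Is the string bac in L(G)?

no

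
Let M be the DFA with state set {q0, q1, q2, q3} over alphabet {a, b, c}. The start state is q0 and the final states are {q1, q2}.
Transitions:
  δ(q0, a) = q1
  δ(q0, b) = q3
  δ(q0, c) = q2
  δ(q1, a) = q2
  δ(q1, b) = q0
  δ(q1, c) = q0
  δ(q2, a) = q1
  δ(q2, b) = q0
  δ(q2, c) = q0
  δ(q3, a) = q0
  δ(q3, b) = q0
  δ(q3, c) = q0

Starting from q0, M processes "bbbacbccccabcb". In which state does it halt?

q0

q0 --b--> q3
q3 --b--> q0
q0 --b--> q3
q3 --a--> q0
q0 --c--> q2
q2 --b--> q0
q0 --c--> q2
q2 --c--> q0
q0 --c--> q2
q2 --c--> q0
q0 --a--> q1
q1 --b--> q0
q0 --c--> q2
q2 --b--> q0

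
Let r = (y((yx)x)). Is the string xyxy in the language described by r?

No split of xyxy into u·v has y matching u and ((yx)x) matching v.

no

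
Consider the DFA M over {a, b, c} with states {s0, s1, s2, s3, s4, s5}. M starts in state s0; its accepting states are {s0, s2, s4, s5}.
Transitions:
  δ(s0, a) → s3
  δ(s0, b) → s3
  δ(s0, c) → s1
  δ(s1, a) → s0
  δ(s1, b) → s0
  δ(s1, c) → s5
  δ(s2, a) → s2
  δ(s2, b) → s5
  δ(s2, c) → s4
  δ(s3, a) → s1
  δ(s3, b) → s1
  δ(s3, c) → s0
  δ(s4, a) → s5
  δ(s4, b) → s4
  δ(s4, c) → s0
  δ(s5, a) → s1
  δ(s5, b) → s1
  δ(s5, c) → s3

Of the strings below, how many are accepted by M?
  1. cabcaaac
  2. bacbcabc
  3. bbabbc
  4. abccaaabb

2

cabcaaac: rejected
bacbcabc: rejected
bbabbc: accepted
abccaaabb: accepted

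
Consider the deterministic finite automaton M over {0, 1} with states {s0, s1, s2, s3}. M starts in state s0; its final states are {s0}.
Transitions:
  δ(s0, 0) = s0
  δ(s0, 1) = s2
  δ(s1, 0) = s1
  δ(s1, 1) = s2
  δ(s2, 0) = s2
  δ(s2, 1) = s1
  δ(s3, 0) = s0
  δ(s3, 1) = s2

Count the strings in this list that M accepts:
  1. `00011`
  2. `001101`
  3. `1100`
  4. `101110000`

0

`00011`: rejected
`001101`: rejected
`1100`: rejected
`101110000`: rejected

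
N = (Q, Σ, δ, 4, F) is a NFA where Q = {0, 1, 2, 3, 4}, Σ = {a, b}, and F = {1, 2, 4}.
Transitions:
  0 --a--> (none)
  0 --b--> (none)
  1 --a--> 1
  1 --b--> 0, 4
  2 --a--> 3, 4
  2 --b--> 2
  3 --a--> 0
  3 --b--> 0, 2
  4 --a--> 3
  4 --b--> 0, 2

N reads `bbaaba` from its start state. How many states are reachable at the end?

2

Start: {4}
read b: {0, 2}
read b: {2}
read a: {3, 4}
read a: {0, 3}
read b: {0, 2}
read a: {3, 4}
Final reachable set {3, 4} has 2 states.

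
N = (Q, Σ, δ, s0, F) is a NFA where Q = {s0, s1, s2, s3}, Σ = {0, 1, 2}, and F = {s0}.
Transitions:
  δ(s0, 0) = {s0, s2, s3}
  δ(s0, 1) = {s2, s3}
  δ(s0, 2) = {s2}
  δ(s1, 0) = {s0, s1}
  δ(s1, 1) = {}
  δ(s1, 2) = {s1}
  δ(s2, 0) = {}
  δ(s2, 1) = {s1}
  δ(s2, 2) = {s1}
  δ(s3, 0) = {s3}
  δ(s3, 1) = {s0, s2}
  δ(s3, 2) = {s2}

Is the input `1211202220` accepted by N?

rejected

Start: {s0}
read 1: {s2, s3}
read 2: {s1, s2}
read 1: {s1}
read 1: {}
The reachable set is empty and stays empty for the remaining 6 symbols.
Reachable ∩ accepting = {} — empty.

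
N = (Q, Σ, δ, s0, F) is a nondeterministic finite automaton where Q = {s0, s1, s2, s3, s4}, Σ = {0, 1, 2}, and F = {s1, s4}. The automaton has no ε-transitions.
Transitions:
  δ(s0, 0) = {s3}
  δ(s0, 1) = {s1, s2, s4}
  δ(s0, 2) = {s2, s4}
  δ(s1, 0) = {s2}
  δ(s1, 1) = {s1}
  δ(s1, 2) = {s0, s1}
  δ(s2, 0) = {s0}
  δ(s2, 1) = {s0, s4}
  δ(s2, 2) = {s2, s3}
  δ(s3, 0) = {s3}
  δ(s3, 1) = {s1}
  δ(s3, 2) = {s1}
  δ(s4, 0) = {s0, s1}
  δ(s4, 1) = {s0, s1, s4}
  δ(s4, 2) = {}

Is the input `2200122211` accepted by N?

Start: {s0}
read 2: {s2, s4}
read 2: {s2, s3}
read 0: {s0, s3}
read 0: {s3}
read 1: {s1}
read 2: {s0, s1}
read 2: {s0, s1, s2, s4}
read 2: {s0, s1, s2, s3, s4}
read 1: {s0, s1, s2, s4}
read 1: {s0, s1, s2, s4}
Reachable ∩ accepting = {s1, s4} — nonempty.

accepted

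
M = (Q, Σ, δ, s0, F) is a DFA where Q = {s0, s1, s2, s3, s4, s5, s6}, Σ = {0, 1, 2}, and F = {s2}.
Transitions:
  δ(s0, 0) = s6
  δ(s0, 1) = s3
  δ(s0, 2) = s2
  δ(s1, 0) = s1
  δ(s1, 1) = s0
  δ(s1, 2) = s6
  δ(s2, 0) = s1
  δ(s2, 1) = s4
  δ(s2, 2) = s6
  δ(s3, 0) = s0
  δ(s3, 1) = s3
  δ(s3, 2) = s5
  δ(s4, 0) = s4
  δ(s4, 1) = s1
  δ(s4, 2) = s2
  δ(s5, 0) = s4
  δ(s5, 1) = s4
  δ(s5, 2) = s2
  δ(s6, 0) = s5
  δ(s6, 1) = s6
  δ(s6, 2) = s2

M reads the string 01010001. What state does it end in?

s1

s0 --0--> s6
s6 --1--> s6
s6 --0--> s5
s5 --1--> s4
s4 --0--> s4
s4 --0--> s4
s4 --0--> s4
s4 --1--> s1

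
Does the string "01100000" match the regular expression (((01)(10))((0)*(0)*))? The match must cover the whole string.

yes

Split as 0110·0000: ((01)(10)) matches 0110 and ((0)*(0)*) matches 0000.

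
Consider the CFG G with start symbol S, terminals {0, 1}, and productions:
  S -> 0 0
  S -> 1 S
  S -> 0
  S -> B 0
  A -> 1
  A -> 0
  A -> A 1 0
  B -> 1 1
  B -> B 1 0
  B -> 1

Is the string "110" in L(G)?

yes

S ⇒ B0 ⇒ 110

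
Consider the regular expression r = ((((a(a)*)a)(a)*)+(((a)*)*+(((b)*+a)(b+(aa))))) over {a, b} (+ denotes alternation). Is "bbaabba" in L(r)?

Neither (((a(a)*)a)(a)*) nor (((a)*)*+(((b)*+a)(b+(aa)))) matches bbaabba.

no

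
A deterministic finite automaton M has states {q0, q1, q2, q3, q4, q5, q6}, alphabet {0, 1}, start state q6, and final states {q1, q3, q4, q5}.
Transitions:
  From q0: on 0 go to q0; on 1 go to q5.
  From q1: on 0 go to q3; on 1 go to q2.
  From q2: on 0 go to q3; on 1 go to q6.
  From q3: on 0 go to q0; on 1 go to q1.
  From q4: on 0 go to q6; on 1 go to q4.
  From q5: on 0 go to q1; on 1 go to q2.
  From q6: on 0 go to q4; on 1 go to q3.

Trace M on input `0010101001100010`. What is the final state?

q6 --0--> q4
q4 --0--> q6
q6 --1--> q3
q3 --0--> q0
q0 --1--> q5
q5 --0--> q1
q1 --1--> q2
q2 --0--> q3
q3 --0--> q0
q0 --1--> q5
q5 --1--> q2
q2 --0--> q3
q3 --0--> q0
q0 --0--> q0
q0 --1--> q5
q5 --0--> q1

q1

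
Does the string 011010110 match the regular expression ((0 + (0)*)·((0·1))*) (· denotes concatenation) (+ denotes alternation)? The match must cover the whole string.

No split of 011010110 into u·v has (0+(0)*) matching u and ((0·1))* matching v.

no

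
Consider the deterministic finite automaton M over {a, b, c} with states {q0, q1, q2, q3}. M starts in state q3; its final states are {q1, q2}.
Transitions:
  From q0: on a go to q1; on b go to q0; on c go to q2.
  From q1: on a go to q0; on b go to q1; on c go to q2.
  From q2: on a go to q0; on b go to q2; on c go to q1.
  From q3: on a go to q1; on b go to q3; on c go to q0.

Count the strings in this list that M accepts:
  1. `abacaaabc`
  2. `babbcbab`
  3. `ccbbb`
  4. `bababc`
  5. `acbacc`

`abacaaabc`: accepted
`babbcbab`: rejected
`ccbbb`: accepted
`bababc`: accepted
`acbacc`: accepted

4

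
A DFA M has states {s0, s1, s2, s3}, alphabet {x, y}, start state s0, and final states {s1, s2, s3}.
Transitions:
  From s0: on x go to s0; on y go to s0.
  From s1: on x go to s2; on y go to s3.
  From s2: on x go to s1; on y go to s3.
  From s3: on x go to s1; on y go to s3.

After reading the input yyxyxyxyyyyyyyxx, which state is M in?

s0

s0 --y--> s0
s0 --y--> s0
s0 --x--> s0
s0 --y--> s0
s0 --x--> s0
s0 --y--> s0
s0 --x--> s0
s0 --y--> s0
s0 --y--> s0
s0 --y--> s0
s0 --y--> s0
s0 --y--> s0
s0 --y--> s0
s0 --y--> s0
s0 --x--> s0
s0 --x--> s0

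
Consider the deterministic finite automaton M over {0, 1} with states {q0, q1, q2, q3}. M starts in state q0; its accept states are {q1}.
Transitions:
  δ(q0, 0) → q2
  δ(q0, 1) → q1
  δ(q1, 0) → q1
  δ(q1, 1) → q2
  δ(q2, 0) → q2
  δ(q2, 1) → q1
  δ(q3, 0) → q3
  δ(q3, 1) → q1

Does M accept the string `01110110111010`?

q0 --0--> q2
q2 --1--> q1
q1 --1--> q2
q2 --1--> q1
q1 --0--> q1
q1 --1--> q2
q2 --1--> q1
q1 --0--> q1
q1 --1--> q2
q2 --1--> q1
q1 --1--> q2
q2 --0--> q2
q2 --1--> q1
q1 --0--> q1
End in state q1, which is an accepting state.

accepted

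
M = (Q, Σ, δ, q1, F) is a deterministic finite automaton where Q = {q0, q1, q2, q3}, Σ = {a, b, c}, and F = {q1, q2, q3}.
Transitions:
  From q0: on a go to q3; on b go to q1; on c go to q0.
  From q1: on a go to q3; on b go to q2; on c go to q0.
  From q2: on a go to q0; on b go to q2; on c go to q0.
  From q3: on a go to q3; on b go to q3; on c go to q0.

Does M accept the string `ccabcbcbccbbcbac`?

rejected

q1 --c--> q0
q0 --c--> q0
q0 --a--> q3
q3 --b--> q3
q3 --c--> q0
q0 --b--> q1
q1 --c--> q0
q0 --b--> q1
q1 --c--> q0
q0 --c--> q0
q0 --b--> q1
q1 --b--> q2
q2 --c--> q0
q0 --b--> q1
q1 --a--> q3
q3 --c--> q0
End in state q0, which is not an accepting state.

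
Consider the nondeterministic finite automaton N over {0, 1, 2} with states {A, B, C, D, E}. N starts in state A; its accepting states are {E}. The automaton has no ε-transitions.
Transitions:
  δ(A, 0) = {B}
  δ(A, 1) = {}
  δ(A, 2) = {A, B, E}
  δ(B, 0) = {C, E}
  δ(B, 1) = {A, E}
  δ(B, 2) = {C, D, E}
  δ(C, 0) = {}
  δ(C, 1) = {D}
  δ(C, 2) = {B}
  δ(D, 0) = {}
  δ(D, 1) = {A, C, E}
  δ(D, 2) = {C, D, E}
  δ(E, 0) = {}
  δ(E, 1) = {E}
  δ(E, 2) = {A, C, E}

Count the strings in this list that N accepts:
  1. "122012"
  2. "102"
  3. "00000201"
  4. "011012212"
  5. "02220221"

"122012": rejected
"102": rejected
"00000201": rejected
"011012212": rejected
"02220221": accepted

1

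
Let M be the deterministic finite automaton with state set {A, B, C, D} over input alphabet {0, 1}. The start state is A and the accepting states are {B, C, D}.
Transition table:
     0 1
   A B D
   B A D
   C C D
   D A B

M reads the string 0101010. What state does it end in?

A --0--> B
B --1--> D
D --0--> A
A --1--> D
D --0--> A
A --1--> D
D --0--> A

A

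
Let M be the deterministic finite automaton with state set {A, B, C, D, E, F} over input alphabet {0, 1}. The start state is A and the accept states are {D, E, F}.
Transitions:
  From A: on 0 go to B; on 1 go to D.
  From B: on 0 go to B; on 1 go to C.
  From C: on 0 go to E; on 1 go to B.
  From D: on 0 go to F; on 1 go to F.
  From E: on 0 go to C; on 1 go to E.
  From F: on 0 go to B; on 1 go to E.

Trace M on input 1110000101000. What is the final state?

A --1--> D
D --1--> F
F --1--> E
E --0--> C
C --0--> E
E --0--> C
C --0--> E
E --1--> E
E --0--> C
C --1--> B
B --0--> B
B --0--> B
B --0--> B

B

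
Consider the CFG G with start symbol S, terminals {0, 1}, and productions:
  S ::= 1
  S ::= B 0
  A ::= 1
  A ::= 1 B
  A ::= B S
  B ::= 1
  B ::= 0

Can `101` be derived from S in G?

no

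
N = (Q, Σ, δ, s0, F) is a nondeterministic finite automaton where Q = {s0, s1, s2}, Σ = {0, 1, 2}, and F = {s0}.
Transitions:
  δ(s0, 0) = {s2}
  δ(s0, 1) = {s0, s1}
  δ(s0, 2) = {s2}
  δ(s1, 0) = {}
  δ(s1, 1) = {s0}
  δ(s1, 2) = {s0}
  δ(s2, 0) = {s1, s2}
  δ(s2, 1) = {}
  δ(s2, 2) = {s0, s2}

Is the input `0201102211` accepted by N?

accepted

Start: {s0}
read 0: {s2}
read 2: {s0, s2}
read 0: {s1, s2}
read 1: {s0}
read 1: {s0, s1}
read 0: {s2}
read 2: {s0, s2}
read 2: {s0, s2}
read 1: {s0, s1}
read 1: {s0, s1}
Reachable ∩ accepting = {s0} — nonempty.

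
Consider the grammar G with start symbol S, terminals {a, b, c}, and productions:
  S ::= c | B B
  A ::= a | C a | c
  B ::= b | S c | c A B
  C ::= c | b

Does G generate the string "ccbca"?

no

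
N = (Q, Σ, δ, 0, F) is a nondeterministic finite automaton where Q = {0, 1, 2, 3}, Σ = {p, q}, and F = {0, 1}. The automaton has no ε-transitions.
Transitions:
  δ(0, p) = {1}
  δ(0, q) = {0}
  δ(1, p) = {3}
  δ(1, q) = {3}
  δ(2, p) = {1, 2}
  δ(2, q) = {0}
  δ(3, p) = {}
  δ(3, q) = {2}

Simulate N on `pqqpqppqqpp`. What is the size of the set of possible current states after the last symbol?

1

Start: {0}
read p: {1}
read q: {3}
read q: {2}
read p: {1, 2}
read q: {0, 3}
read p: {1}
read p: {3}
read q: {2}
read q: {0}
read p: {1}
read p: {3}
Final reachable set {3} has 1 state.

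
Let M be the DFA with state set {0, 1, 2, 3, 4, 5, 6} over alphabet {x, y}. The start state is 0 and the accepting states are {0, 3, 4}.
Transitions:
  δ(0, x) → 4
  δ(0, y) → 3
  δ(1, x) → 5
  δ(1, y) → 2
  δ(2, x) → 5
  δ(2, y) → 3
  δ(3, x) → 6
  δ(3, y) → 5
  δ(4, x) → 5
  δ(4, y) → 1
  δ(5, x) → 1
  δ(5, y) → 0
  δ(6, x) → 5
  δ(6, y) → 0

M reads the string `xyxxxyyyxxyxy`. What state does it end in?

1

0 --x--> 4
4 --y--> 1
1 --x--> 5
5 --x--> 1
1 --x--> 5
5 --y--> 0
0 --y--> 3
3 --y--> 5
5 --x--> 1
1 --x--> 5
5 --y--> 0
0 --x--> 4
4 --y--> 1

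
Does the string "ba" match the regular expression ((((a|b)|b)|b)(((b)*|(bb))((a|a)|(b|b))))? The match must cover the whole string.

Split as b·a: (((a|b)|b)|b) matches b and (((b)*|(bb))((a|a)|(b|b))) matches a.

yes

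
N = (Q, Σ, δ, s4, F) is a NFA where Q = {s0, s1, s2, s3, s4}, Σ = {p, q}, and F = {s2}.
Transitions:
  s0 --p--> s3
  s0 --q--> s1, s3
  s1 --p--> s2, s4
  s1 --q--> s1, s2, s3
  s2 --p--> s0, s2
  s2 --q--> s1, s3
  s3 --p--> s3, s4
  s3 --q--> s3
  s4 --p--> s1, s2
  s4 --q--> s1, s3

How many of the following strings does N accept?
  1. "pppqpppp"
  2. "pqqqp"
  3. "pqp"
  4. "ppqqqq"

"pppqpppp": accepted
"pqqqp": accepted
"pqp": accepted
"ppqqqq": accepted

4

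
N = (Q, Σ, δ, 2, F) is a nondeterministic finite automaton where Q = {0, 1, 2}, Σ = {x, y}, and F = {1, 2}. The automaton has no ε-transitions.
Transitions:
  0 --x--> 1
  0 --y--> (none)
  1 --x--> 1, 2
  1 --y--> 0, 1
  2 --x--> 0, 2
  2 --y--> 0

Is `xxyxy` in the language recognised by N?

accepted

Start: {2}
read x: {0, 2}
read x: {0, 1, 2}
read y: {0, 1}
read x: {1, 2}
read y: {0, 1}
Reachable ∩ accepting = {1} — nonempty.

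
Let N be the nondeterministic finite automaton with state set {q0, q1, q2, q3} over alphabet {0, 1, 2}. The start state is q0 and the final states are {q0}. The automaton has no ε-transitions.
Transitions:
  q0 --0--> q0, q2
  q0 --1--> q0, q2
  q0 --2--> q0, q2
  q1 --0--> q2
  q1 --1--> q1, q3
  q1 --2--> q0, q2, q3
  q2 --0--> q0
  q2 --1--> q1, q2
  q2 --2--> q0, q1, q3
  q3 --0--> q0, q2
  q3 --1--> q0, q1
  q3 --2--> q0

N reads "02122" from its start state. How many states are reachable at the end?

Start: {q0}
read 0: {q0, q2}
read 2: {q0, q1, q2, q3}
read 1: {q0, q1, q2, q3}
read 2: {q0, q1, q2, q3}
read 2: {q0, q1, q2, q3}
Final reachable set {q0, q1, q2, q3} has 4 states.

4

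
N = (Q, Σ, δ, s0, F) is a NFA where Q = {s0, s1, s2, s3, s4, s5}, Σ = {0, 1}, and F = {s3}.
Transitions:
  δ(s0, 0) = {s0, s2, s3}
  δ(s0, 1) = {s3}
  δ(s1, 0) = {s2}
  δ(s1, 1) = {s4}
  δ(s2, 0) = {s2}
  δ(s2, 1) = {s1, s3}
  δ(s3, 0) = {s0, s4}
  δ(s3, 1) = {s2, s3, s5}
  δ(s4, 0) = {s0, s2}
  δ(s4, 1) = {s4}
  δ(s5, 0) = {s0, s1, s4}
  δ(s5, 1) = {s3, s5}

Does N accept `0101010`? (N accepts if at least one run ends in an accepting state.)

Start: {s0}
read 0: {s0, s2, s3}
read 1: {s1, s2, s3, s5}
read 0: {s0, s1, s2, s4}
read 1: {s1, s3, s4}
read 0: {s0, s2, s4}
read 1: {s1, s3, s4}
read 0: {s0, s2, s4}
Reachable ∩ accepting = {} — empty.

rejected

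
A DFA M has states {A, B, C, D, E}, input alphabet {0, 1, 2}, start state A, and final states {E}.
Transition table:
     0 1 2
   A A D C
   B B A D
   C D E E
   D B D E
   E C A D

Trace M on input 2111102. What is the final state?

A --2--> C
C --1--> E
E --1--> A
A --1--> D
D --1--> D
D --0--> B
B --2--> D

D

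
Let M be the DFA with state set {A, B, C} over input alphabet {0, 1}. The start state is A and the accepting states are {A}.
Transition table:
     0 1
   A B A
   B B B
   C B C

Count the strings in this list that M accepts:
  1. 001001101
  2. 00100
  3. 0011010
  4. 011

0

001001101: rejected
00100: rejected
0011010: rejected
011: rejected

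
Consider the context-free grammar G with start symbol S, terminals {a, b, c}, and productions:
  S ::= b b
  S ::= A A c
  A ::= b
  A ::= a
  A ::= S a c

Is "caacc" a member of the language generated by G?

no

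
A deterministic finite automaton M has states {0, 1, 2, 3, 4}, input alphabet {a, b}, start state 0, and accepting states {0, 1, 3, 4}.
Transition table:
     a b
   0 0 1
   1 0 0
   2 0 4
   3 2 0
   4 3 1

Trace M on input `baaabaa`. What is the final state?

0

0 --b--> 1
1 --a--> 0
0 --a--> 0
0 --a--> 0
0 --b--> 1
1 --a--> 0
0 --a--> 0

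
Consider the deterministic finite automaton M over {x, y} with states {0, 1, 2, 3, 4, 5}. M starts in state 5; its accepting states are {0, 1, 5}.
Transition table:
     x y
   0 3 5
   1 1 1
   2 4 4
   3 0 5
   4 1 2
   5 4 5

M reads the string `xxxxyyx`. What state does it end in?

1

5 --x--> 4
4 --x--> 1
1 --x--> 1
1 --x--> 1
1 --y--> 1
1 --y--> 1
1 --x--> 1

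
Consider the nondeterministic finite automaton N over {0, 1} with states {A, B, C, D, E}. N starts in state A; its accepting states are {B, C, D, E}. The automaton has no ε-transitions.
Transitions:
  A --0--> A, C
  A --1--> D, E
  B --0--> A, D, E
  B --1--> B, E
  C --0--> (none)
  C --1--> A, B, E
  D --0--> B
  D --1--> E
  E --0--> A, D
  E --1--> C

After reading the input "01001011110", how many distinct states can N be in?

Start: {A}
read 0: {A, C}
read 1: {A, B, D, E}
read 0: {A, B, C, D, E}
read 0: {A, B, C, D, E}
read 1: {A, B, C, D, E}
read 0: {A, B, C, D, E}
read 1: {A, B, C, D, E}
read 1: {A, B, C, D, E}
read 1: {A, B, C, D, E}
read 1: {A, B, C, D, E}
read 0: {A, B, C, D, E}
Final reachable set {A, B, C, D, E} has 5 states.

5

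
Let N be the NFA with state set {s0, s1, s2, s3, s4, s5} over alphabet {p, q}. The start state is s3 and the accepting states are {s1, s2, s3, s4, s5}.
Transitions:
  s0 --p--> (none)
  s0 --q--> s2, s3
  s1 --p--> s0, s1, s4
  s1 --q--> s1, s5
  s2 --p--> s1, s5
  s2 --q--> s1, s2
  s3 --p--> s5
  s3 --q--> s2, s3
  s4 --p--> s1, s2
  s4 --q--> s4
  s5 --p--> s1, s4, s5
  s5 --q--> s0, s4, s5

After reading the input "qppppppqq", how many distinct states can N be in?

6

Start: {s3}
read q: {s2, s3}
read p: {s1, s5}
read p: {s0, s1, s4, s5}
read p: {s0, s1, s2, s4, s5}
read p: {s0, s1, s2, s4, s5}
read p: {s0, s1, s2, s4, s5}
read p: {s0, s1, s2, s4, s5}
read q: {s0, s1, s2, s3, s4, s5}
read q: {s0, s1, s2, s3, s4, s5}
Final reachable set {s0, s1, s2, s3, s4, s5} has 6 states.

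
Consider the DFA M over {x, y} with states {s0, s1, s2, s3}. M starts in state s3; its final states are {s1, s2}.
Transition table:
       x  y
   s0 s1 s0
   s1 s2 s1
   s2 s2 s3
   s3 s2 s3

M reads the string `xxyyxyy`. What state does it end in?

s3

s3 --x--> s2
s2 --x--> s2
s2 --y--> s3
s3 --y--> s3
s3 --x--> s2
s2 --y--> s3
s3 --y--> s3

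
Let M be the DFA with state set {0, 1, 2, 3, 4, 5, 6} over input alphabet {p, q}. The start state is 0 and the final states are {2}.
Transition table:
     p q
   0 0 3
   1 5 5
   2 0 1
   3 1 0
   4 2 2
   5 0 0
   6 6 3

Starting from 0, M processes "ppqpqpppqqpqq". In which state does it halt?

0

0 --p--> 0
0 --p--> 0
0 --q--> 3
3 --p--> 1
1 --q--> 5
5 --p--> 0
0 --p--> 0
0 --p--> 0
0 --q--> 3
3 --q--> 0
0 --p--> 0
0 --q--> 3
3 --q--> 0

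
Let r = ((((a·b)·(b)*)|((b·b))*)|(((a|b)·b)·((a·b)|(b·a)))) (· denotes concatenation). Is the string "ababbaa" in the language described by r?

Neither (((a·b)·(b)*)|((b·b))*) nor (((a|b)·b)·((a·b)|(b·a))) matches ababbaa.

no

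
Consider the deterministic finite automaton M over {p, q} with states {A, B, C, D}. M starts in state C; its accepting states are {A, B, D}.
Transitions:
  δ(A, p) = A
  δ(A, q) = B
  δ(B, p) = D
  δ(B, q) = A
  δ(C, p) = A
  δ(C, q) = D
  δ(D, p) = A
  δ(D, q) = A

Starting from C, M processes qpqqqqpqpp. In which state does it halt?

A

C --q--> D
D --p--> A
A --q--> B
B --q--> A
A --q--> B
B --q--> A
A --p--> A
A --q--> B
B --p--> D
D --p--> A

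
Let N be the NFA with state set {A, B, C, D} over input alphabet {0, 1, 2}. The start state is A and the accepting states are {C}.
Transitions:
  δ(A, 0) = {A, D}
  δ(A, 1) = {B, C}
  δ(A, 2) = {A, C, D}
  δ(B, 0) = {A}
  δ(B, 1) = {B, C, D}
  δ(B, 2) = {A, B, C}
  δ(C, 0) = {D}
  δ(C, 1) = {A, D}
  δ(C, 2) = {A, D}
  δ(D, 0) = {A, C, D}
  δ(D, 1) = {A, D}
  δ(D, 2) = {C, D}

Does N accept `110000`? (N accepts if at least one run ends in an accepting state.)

accepted

Start: {A}
read 1: {B, C}
read 1: {A, B, C, D}
read 0: {A, C, D}
read 0: {A, C, D}
read 0: {A, C, D}
read 0: {A, C, D}
Reachable ∩ accepting = {C} — nonempty.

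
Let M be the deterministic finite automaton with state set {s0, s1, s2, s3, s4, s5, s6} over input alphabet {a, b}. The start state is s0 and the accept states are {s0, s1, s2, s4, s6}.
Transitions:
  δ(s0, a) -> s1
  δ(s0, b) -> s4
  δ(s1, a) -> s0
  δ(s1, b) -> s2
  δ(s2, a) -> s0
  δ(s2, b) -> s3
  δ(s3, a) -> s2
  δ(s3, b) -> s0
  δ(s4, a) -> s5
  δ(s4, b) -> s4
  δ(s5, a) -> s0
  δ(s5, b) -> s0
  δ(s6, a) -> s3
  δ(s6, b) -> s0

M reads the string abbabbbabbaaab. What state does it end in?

s0 --a--> s1
s1 --b--> s2
s2 --b--> s3
s3 --a--> s2
s2 --b--> s3
s3 --b--> s0
s0 --b--> s4
s4 --a--> s5
s5 --b--> s0
s0 --b--> s4
s4 --a--> s5
s5 --a--> s0
s0 --a--> s1
s1 --b--> s2

s2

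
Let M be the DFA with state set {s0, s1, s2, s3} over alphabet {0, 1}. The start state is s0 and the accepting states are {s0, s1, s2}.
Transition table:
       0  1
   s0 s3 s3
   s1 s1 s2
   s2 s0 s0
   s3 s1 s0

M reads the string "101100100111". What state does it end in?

s0 --1--> s3
s3 --0--> s1
s1 --1--> s2
s2 --1--> s0
s0 --0--> s3
s3 --0--> s1
s1 --1--> s2
s2 --0--> s0
s0 --0--> s3
s3 --1--> s0
s0 --1--> s3
s3 --1--> s0

s0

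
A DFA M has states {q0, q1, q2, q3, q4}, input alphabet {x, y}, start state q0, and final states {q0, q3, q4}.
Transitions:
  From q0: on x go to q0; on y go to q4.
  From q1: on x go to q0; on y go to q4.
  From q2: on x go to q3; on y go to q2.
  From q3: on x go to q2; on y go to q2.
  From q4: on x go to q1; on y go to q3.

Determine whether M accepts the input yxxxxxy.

accepted

q0 --y--> q4
q4 --x--> q1
q1 --x--> q0
q0 --x--> q0
q0 --x--> q0
q0 --x--> q0
q0 --y--> q4
End in state q4, which is an accepting state.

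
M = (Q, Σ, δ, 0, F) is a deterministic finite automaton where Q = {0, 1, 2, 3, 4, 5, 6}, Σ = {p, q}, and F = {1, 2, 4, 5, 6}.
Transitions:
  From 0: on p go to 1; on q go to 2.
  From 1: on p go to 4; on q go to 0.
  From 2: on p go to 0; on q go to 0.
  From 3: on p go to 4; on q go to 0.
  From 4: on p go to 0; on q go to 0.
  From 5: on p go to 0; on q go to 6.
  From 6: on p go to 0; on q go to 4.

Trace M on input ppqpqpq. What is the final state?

0

0 --p--> 1
1 --p--> 4
4 --q--> 0
0 --p--> 1
1 --q--> 0
0 --p--> 1
1 --q--> 0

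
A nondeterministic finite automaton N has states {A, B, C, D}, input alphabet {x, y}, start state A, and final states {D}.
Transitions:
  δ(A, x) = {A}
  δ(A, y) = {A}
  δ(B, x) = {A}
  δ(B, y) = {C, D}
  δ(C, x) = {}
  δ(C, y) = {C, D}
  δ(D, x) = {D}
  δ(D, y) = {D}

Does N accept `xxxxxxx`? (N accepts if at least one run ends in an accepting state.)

Start: {A}
read x: {A}
read x: {A}
read x: {A}
read x: {A}
read x: {A}
read x: {A}
read x: {A}
Reachable ∩ accepting = {} — empty.

rejected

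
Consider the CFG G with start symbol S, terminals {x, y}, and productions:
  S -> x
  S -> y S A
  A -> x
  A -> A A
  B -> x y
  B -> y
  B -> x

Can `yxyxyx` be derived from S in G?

no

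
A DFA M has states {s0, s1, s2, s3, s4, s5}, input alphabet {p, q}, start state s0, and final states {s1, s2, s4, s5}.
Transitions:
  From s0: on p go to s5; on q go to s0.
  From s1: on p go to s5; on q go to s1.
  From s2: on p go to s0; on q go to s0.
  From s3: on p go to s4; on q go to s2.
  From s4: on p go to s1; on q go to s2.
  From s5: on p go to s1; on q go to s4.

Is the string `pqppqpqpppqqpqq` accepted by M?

rejected

s0 --p--> s5
s5 --q--> s4
s4 --p--> s1
s1 --p--> s5
s5 --q--> s4
s4 --p--> s1
s1 --q--> s1
s1 --p--> s5
s5 --p--> s1
s1 --p--> s5
s5 --q--> s4
s4 --q--> s2
s2 --p--> s0
s0 --q--> s0
s0 --q--> s0
End in state s0, which is not an accepting state.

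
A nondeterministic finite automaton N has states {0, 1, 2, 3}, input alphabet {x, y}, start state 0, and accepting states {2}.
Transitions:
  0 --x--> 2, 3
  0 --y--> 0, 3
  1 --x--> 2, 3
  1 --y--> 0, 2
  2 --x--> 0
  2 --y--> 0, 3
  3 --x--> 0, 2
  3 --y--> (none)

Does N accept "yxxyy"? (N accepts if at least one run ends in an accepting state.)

rejected

Start: {0}
read y: {0, 3}
read x: {0, 2, 3}
read x: {0, 2, 3}
read y: {0, 3}
read y: {0, 3}
Reachable ∩ accepting = {} — empty.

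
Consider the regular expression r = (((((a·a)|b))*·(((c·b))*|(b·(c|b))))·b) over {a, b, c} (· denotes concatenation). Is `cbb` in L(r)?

Split as cb·b: ((((a·a)|b))*·(((c·b))*|(b·(c|b)))) matches cb and b matches b.

yes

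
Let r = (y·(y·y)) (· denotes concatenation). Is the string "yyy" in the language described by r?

yes

Split as y·yy: y matches y and (y·y) matches yy.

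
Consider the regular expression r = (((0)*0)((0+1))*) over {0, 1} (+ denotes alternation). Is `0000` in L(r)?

yes

Split as 0·000: ((0)*0) matches 0 and ((0+1))* matches 000.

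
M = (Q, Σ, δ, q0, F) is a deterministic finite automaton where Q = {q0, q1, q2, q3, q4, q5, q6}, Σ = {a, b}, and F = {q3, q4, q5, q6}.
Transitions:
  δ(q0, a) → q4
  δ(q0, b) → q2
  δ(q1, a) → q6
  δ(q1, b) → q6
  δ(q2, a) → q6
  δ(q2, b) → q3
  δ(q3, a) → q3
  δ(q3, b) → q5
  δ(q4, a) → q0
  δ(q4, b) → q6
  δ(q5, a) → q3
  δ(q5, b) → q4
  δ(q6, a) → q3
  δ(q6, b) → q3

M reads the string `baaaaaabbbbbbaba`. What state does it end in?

q6

q0 --b--> q2
q2 --a--> q6
q6 --a--> q3
q3 --a--> q3
q3 --a--> q3
q3 --a--> q3
q3 --a--> q3
q3 --b--> q5
q5 --b--> q4
q4 --b--> q6
q6 --b--> q3
q3 --b--> q5
q5 --b--> q4
q4 --a--> q0
q0 --b--> q2
q2 --a--> q6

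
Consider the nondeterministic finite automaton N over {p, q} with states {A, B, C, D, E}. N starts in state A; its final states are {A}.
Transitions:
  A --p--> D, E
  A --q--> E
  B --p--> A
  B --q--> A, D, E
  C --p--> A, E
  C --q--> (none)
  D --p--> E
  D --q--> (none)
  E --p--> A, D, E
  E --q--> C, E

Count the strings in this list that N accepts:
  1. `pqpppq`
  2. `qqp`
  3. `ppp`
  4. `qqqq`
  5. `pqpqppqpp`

3

`pqpppq`: rejected
`qqp`: accepted
`ppp`: accepted
`qqqq`: rejected
`pqpqppqpp`: accepted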